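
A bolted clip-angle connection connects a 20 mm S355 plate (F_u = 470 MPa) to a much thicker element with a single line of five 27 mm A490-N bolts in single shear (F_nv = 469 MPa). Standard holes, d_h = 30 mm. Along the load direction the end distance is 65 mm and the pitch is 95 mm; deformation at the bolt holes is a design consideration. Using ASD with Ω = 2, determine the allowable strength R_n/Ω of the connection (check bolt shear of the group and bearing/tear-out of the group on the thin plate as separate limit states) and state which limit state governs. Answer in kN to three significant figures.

671 kN (bolt shear governs)

Bolt shear: A_b = π·27²/4 = 572.6 mm²; R_n = 469 × 572.6 × 5 × 1 / 1000 = 1343 kN → 1343 / 2 = 671 kN.
Bearing (1.2 l_c t F_u ≤ 2.4 d t F_u): upper limit = 2.4·27·20·470 / 1000 = 609.1 kN.
  Edge l_c = 65 − 30/2 = 50 → r_n = 564 kN; interior l_c = 95 − 30 = 65 → r_n = 609.1 kN.
  R_n,bearing = 1·564 + 4·609.1 = 3000 kN → 3000 / 2 = 1500 kN.
Bolt shear governs: 671 kN.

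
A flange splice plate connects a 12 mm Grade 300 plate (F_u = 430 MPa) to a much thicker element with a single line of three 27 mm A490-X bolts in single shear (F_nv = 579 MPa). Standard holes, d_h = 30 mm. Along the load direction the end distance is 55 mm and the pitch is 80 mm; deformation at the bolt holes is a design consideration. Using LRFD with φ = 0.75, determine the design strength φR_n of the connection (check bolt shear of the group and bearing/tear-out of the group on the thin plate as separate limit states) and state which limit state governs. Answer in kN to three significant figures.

Bolt shear: A_b = π·27²/4 = 572.6 mm²; R_n = 579 × 572.6 × 3 × 1 / 1000 = 994.5 kN → 0.75 × 994.5 = 746 kN.
Bearing (1.2 l_c t F_u ≤ 2.4 d t F_u): upper limit = 2.4·27·12·430 / 1000 = 334.4 kN.
  Edge l_c = 55 − 30/2 = 40 → r_n = 247.7 kN; interior l_c = 80 − 30 = 50 → r_n = 309.6 kN.
  R_n,bearing = 1·247.7 + 2·309.6 = 866.9 kN → 0.75 × 866.9 = 650 kN.
Bearing governs: 650 kN.

650 kN (bearing governs)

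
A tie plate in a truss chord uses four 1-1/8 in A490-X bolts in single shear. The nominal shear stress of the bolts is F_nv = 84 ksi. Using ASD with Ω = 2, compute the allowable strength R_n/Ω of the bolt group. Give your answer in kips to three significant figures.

A_b = π × 1.125² / 4 = 0.994 in².
R_n = F_nv · A_b · n · n_s = 84 × 0.994 × 4 × 1 = 334 kips.
Allowable strength R_n/Ω = 334 / 2 = 167 kips.

167 kips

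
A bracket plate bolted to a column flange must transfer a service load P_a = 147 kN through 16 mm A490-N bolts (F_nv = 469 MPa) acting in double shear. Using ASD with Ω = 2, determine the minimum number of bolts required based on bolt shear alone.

2 bolts

A_b = π·16²/4 = 201.1 mm².
Per-bolt allowable strength R_n/Ω = 469 × 201.1 × 2 / 1000 / 2 = 94.3 kN.
n ≥ 147 / 94.3 = 1.559 → use 2 bolts.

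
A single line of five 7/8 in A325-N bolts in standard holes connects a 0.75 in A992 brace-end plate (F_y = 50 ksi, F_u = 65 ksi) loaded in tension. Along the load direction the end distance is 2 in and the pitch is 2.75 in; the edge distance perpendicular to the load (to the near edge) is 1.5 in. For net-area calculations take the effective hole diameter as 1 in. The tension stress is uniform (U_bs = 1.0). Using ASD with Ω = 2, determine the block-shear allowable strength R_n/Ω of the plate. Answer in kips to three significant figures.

Shear plane L_v = 2 + 4·2.75 = 13 in; A_gv = 13 × 0.75 = 9.75 in².
A_nv = (13 − 4.5·1) × 0.75 = 6.375 in².
A_nt = (1.5 − 0.5·1) × 0.75 = 0.75 in².
0.6 F_u A_nv = 248.6 kips; 0.6 F_y A_gv = 292.5 kips → shear rupture governs the shear term.
R_n = 248.6 + 1.0 × 65 × 0.75 = 297.4 kips.
Allowable strength R_n/Ω = 297.4 / 2 = 149 kips.

149 kips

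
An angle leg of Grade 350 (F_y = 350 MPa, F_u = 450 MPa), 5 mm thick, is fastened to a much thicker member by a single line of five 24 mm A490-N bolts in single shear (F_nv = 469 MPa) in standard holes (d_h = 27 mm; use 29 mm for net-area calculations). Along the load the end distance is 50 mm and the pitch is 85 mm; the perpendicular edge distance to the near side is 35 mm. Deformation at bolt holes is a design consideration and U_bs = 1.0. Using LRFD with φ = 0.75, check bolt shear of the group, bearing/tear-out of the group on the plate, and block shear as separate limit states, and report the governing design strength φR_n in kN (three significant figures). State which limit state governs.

297 kN (block shear governs)

Bolt shear: A_b = π·24²/4 = 452.4 mm²; R_n = 469 × 452.4 × 5 × 1 / 1000 = 1061 kN → 0.75 × 1061 = 796 kN.
Bearing: edge l_c = 36.5, r_n = 98.55 kN; interior l_c = 58, r_n = 129.6 kN; R_n = 98.55 + 4·129.6 = 616.9 kN → 463 kN.
Block shear: A_gv = 1950, A_nv = 1298, A_nt = 102.5 mm²; R_n = min(0.6F_uA_nv, 0.6F_yA_gv) + U_bs·F_u·A_nt = 396.4 kN → 297 kN.
Block shear governs: 297 kN.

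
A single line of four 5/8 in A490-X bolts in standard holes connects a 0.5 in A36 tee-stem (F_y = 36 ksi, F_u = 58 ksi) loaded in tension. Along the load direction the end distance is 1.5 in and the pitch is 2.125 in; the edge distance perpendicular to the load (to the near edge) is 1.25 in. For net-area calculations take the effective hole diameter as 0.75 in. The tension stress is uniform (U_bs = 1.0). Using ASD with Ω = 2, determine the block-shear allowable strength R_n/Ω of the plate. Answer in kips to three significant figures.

55.2 kips

Shear plane L_v = 1.5 + 3·2.125 = 7.875 in; A_gv = 7.875 × 0.5 = 3.938 in².
A_nv = (7.875 − 3.5·0.75) × 0.5 = 2.625 in².
A_nt = (1.25 − 0.5·0.75) × 0.5 = 0.4375 in².
0.6 F_u A_nv = 91.35 kips; 0.6 F_y A_gv = 85.05 kips → shear yielding governs the shear term.
R_n = 85.05 + 1.0 × 58 × 0.4375 = 110.4 kips.
Allowable strength R_n/Ω = 110.4 / 2 = 55.2 kips.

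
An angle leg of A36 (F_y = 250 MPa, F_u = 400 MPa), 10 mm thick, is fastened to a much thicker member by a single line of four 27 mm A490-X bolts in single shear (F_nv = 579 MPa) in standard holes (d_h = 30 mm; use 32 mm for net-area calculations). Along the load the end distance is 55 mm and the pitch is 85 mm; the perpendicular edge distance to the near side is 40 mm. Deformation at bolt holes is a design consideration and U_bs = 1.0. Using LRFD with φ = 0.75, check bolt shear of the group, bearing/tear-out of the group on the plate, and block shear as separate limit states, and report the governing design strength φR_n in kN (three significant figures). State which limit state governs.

Bolt shear: A_b = π·27²/4 = 572.6 mm²; R_n = 579 × 572.6 × 4 × 1 / 1000 = 1326 kN → 0.75 × 1326 = 995 kN.
Bearing: edge l_c = 40, r_n = 192 kN; interior l_c = 55, r_n = 259.2 kN; R_n = 192 + 3·259.2 = 969.6 kN → 727 kN.
Block shear: A_gv = 3100, A_nv = 1980, A_nt = 240 mm²; R_n = min(0.6F_uA_nv, 0.6F_yA_gv) + U_bs·F_u·A_nt = 561 kN → 421 kN.
Block shear governs: 421 kN.

421 kN (block shear governs)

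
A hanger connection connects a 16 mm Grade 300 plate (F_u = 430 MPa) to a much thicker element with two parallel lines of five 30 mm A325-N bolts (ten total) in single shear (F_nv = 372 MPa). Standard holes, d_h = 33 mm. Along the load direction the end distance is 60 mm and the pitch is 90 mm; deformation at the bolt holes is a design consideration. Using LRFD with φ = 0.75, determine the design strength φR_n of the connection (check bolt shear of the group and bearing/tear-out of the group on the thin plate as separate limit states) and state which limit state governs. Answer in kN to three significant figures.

Bolt shear: A_b = π·30²/4 = 706.9 mm²; R_n = 372 × 706.9 × 10 × 1 / 1000 = 2630 kN → 0.75 × 2630 = 1970 kN.
Bearing (1.2 l_c t F_u ≤ 2.4 d t F_u): upper limit = 2.4·30·16·430 / 1000 = 495.4 kN.
  Edge l_c = 60 − 33/2 = 43.5 → r_n = 359.1 kN; interior l_c = 90 − 33 = 57 → r_n = 470.6 kN.
  R_n,bearing = 2·359.1 + 8·470.6 = 4483 kN → 0.75 × 4483 = 3360 kN.
Bolt shear governs: 1970 kN.

1970 kN (bolt shear governs)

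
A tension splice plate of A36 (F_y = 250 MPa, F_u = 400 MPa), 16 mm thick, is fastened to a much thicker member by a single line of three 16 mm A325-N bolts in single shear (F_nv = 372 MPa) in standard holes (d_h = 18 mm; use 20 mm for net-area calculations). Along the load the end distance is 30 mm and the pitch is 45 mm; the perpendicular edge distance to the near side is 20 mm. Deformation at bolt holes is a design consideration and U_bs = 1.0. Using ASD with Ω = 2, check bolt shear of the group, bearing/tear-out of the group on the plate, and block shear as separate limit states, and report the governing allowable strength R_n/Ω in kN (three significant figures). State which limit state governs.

112 kN (bolt shear governs)

Bolt shear: A_b = π·16²/4 = 201.1 mm²; R_n = 372 × 201.1 × 3 × 1 / 1000 = 224.4 kN → 224.4 / 2 = 112 kN.
Bearing: edge l_c = 21, r_n = 161.3 kN; interior l_c = 27, r_n = 207.4 kN; R_n = 161.3 + 2·207.4 = 576 kN → 288 kN.
Block shear: A_gv = 1920, A_nv = 1120, A_nt = 160 mm²; R_n = min(0.6F_uA_nv, 0.6F_yA_gv) + U_bs·F_u·A_nt = 332.8 kN → 166 kN.
Bolt shear governs: 112 kN.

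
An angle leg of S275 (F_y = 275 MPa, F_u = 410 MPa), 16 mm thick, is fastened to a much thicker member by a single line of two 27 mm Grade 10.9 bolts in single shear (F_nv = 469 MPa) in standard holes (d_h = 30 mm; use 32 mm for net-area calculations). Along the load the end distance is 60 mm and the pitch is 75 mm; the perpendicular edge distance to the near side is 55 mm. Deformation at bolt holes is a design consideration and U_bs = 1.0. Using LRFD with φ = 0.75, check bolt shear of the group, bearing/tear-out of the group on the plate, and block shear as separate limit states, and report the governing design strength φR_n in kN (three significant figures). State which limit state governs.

Bolt shear: A_b = π·27²/4 = 572.6 mm²; R_n = 469 × 572.6 × 2 × 1 / 1000 = 537.1 kN → 0.75 × 537.1 = 403 kN.
Bearing: edge l_c = 45, r_n = 354.2 kN; interior l_c = 45, r_n = 354.2 kN; R_n = 354.2 + 1·354.2 = 708.5 kN → 531 kN.
Block shear: A_gv = 2160, A_nv = 1392, A_nt = 624 mm²; R_n = min(0.6F_uA_nv, 0.6F_yA_gv) + U_bs·F_u·A_nt = 598.3 kN → 449 kN.
Bolt shear governs: 403 kN.

403 kN (bolt shear governs)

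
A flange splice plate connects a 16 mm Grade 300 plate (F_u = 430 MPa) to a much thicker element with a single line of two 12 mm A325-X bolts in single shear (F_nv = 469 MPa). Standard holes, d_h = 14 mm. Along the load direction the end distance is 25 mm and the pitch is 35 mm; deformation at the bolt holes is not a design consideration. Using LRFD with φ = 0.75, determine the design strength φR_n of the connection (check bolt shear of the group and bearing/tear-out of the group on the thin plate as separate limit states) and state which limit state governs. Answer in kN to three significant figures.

79.6 kN (bolt shear governs)

Bolt shear: A_b = π·12²/4 = 113.1 mm²; R_n = 469 × 113.1 × 2 × 1 / 1000 = 106.1 kN → 0.75 × 106.1 = 79.6 kN.
Bearing (1.5 l_c t F_u ≤ 3.0 d t F_u): upper limit = 3.0·12·16·430 / 1000 = 247.7 kN.
  Edge l_c = 25 − 14/2 = 18 → r_n = 185.8 kN; interior l_c = 35 − 14 = 21 → r_n = 216.7 kN.
  R_n,bearing = 1·185.8 + 1·216.7 = 402.5 kN → 0.75 × 402.5 = 302 kN.
Bolt shear governs: 79.6 kN.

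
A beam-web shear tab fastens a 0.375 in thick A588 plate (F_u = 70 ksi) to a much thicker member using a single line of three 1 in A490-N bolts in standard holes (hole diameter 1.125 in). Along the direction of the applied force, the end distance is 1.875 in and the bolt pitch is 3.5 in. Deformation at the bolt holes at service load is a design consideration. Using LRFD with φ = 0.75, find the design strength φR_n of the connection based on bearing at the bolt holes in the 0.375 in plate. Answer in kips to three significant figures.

126 kips

Per bolt r_n = 1.2 l_c t F_u ≤ 2.4 d t F_u; upper limit = 2.4 × 1 × 0.375 × 70 = 63 kips.
Edge bolt: l_c = 1.875 − 1.125/2 = 1.312 in → 1.2 × 1.312 × 0.375 × 70 = 41.34 → r_n = 41.34 kips.
Interior bolts: l_c = 3.5 − 1.125 = 2.375 in → 1.2 × 2.375 × 0.375 × 70 = 74.81 → r_n = 63 kips.
R_n = 1 × 41.34 + 2 × 63 = 167.3 kips.
Design strength φR_n = 0.75 × 167.3 = 126 kips.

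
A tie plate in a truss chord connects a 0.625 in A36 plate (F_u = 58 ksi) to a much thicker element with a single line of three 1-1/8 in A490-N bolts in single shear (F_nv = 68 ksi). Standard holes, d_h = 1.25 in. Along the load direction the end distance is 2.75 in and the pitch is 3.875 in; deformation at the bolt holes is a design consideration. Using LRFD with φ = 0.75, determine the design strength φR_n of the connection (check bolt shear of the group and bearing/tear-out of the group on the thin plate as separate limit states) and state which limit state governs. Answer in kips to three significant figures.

Bolt shear: A_b = π·1.125²/4 = 0.994 in²; R_n = 68 × 0.994 × 3 × 1 = 202.8 kips → 0.75 × 202.8 = 152 kips.
Bearing (1.2 l_c t F_u ≤ 2.4 d t F_u): upper limit = 2.4·1.125·0.625·58 = 97.87 kips.
  Edge l_c = 2.75 − 1.25/2 = 2.125 → r_n = 92.44 kips; interior l_c = 3.875 − 1.25 = 2.625 → r_n = 97.87 kips.
  R_n,bearing = 1·92.44 + 2·97.87 = 288.2 kips → 0.75 × 288.2 = 216 kips.
Bolt shear governs: 152 kips.

152 kips (bolt shear governs)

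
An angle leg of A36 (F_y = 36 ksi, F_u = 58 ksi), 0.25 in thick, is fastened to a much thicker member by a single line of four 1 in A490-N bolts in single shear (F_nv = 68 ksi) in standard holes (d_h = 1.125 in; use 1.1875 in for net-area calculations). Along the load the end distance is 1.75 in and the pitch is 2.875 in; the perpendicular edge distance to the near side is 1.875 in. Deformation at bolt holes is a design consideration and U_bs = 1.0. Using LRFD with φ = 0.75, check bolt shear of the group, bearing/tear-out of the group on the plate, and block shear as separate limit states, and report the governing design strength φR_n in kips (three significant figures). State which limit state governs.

Bolt shear: A_b = π·1²/4 = 0.7854 in²; R_n = 68 × 0.7854 × 4 × 1 = 213.6 kips → 0.75 × 213.6 = 160 kips.
Bearing: edge l_c = 1.188, r_n = 20.66 kips; interior l_c = 1.75, r_n = 30.45 kips; R_n = 20.66 + 3·30.45 = 112 kips → 84 kips.
Block shear: A_gv = 2.594, A_nv = 1.555, A_nt = 0.3203 in²; R_n = min(0.6F_uA_nv, 0.6F_yA_gv) + U_bs·F_u·A_nt = 72.68 kips → 54.5 kips.
Block shear governs: 54.5 kips.

54.5 kips (block shear governs)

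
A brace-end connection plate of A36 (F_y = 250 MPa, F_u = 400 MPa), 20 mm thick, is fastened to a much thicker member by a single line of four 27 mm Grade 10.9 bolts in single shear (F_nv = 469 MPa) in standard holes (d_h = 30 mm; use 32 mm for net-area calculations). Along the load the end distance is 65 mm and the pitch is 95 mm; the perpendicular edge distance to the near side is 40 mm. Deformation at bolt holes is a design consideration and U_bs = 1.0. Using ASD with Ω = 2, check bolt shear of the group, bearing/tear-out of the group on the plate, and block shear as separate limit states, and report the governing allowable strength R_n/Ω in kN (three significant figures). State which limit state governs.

Bolt shear: A_b = π·27²/4 = 572.6 mm²; R_n = 469 × 572.6 × 4 × 1 / 1000 = 1074 kN → 1074 / 2 = 537 kN.
Bearing: edge l_c = 50, r_n = 480 kN; interior l_c = 65, r_n = 518.4 kN; R_n = 480 + 3·518.4 = 2035 kN → 1020 kN.
Block shear: A_gv = 7000, A_nv = 4760, A_nt = 480 mm²; R_n = min(0.6F_uA_nv, 0.6F_yA_gv) + U_bs·F_u·A_nt = 1242 kN → 621 kN.
Bolt shear governs: 537 kN.

537 kN (bolt shear governs)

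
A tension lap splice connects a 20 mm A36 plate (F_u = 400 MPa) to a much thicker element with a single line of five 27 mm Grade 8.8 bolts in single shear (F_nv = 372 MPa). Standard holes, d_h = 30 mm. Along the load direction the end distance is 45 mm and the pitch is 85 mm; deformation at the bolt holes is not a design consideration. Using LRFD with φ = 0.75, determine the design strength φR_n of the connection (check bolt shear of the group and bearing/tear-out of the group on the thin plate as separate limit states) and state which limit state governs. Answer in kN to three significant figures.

Bolt shear: A_b = π·27²/4 = 572.6 mm²; R_n = 372 × 572.6 × 5 × 1 / 1000 = 1065 kN → 0.75 × 1065 = 799 kN.
Bearing (1.5 l_c t F_u ≤ 3.0 d t F_u): upper limit = 3.0·27·20·400 / 1000 = 648 kN.
  Edge l_c = 45 − 30/2 = 30 → r_n = 360 kN; interior l_c = 85 − 30 = 55 → r_n = 648 kN.
  R_n,bearing = 1·360 + 4·648 = 2952 kN → 0.75 × 2952 = 2210 kN.
Bolt shear governs: 799 kN.

799 kN (bolt shear governs)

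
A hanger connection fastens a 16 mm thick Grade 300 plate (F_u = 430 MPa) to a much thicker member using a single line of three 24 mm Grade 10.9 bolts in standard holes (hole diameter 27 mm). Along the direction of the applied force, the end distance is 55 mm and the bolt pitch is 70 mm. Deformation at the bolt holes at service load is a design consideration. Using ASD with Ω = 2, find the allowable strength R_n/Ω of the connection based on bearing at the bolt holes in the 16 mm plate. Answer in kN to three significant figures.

Per bolt r_n = 1.2 l_c t F_u ≤ 2.4 d t F_u; upper limit = 2.4 × 24 × 16 × 430 / 1000 = 396.3 kN.
Edge bolt: l_c = 55 − 27/2 = 41.5 mm → 1.2 × 41.5 × 16 × 430 / 1000 = 342.6 → r_n = 342.6 kN.
Interior bolts: l_c = 70 − 27 = 43 mm → 1.2 × 43 × 16 × 430 / 1000 = 355 → r_n = 355 kN.
R_n = 1 × 342.6 + 2 × 355 = 1053 kN.
Allowable strength R_n/Ω = 1053 / 2 = 526 kN.

526 kN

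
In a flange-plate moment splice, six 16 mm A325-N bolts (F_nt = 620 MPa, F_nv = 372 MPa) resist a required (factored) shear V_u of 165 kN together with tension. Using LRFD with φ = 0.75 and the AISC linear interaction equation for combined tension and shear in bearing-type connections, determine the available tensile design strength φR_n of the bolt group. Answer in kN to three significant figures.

454 kN

A_b = π·16²/4 = 201.1 mm²; f_rv = 165 × 1000 / (6 × 201.1) = 136.8 MPa.
F'_nt = 1.3 F_nt − (F_nt / φF_nv) f_rv = 1.3·620 − (620/(0.75·372))·136.8 = 502.1 MPa, capped at F_nt → F'_nt = 502.1 MPa.
R_n = F'_nt · A_b · n = 502.1 × 201.1 × 6 / 1000 = 605.7 kN.
Design strength φR_n = 0.75 × 605.7 = 454 kN.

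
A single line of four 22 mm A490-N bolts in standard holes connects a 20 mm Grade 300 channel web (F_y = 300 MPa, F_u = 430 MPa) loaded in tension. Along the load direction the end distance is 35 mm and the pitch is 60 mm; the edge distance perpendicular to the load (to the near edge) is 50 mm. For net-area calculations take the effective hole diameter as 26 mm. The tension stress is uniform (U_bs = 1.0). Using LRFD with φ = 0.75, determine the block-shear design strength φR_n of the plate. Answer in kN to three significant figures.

719 kN

Shear plane L_v = 35 + 3·60 = 215 mm; A_gv = 215 × 20 = 4300 mm².
A_nv = (215 − 3.5·26) × 20 = 2480 mm².
A_nt = (50 − 0.5·26) × 20 = 740 mm².
0.6 F_u A_nv = 639.8 kN; 0.6 F_y A_gv = 774 kN → shear rupture governs the shear term.
R_n = 639.8 + 1.0 × 430 × 740 / 1000 = 958 kN.
Design strength φR_n = 0.75 × 958 = 719 kN.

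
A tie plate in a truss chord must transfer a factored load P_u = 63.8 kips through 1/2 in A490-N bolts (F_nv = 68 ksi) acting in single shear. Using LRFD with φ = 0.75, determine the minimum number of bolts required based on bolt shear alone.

7 bolts

A_b = π·0.5²/4 = 0.1963 in².
Per-bolt design strength φR_n = 0.75 × 68 × 0.1963 × 1 = 10.01 kips.
n ≥ 63.8 / 10.01 = 6.371 → use 7 bolts.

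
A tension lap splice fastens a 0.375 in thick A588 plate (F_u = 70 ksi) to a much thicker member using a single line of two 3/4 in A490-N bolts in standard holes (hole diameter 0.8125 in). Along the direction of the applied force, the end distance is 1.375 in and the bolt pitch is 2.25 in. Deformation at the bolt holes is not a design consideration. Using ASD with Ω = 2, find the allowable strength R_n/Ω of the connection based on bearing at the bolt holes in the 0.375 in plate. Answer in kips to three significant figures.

47.4 kips

Per bolt r_n = 1.5 l_c t F_u ≤ 3.0 d t F_u; upper limit = 3.0 × 0.75 × 0.375 × 70 = 59.06 kips.
Edge bolt: l_c = 1.375 − 0.8125/2 = 0.9688 in → 1.5 × 0.9688 × 0.375 × 70 = 38.14 → r_n = 38.14 kips.
Interior bolts: l_c = 2.25 − 0.8125 = 1.438 in → 1.5 × 1.438 × 0.375 × 70 = 56.6 → r_n = 56.6 kips.
R_n = 1 × 38.14 + 1 × 56.6 = 94.75 kips.
Allowable strength R_n/Ω = 94.75 / 2 = 47.4 kips.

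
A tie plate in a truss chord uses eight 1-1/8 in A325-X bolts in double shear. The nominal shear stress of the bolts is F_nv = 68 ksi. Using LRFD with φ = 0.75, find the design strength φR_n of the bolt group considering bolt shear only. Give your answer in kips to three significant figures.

A_b = π × 1.125² / 4 = 0.994 in².
R_n = F_nv · A_b · n · n_s = 68 × 0.994 × 8 × 2 = 1081 kips.
Design strength φR_n = 0.75 × 1081 = 811 kips.

811 kips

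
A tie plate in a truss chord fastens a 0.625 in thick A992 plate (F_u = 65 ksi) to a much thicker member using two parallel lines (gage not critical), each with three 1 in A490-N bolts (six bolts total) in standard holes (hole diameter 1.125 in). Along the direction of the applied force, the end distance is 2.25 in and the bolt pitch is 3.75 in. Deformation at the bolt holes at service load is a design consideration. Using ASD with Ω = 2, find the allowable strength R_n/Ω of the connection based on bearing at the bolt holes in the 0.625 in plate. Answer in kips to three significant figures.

277 kips

Per bolt r_n = 1.2 l_c t F_u ≤ 2.4 d t F_u; upper limit = 2.4 × 1 × 0.625 × 65 = 97.5 kips.
Edge bolt: l_c = 2.25 − 1.125/2 = 1.688 in → 1.2 × 1.688 × 0.625 × 65 = 82.27 → r_n = 82.27 kips.
Interior bolts: l_c = 3.75 − 1.125 = 2.625 in → 1.2 × 2.625 × 0.625 × 65 = 128 → r_n = 97.5 kips.
R_n = 2 × 82.27 + 4 × 97.5 = 554.5 kips.
Allowable strength R_n/Ω = 554.5 / 2 = 277 kips.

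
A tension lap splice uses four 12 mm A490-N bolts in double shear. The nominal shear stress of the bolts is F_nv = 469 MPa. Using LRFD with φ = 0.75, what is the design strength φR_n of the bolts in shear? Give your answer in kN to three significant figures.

A_b = π × 12² / 4 = 113.1 mm².
R_n = F_nv · A_b · n · n_s = 469 × 113.1 × 4 × 2 / 1000 = 424.3 kN.
Design strength φR_n = 0.75 × 424.3 = 318 kN.

318 kN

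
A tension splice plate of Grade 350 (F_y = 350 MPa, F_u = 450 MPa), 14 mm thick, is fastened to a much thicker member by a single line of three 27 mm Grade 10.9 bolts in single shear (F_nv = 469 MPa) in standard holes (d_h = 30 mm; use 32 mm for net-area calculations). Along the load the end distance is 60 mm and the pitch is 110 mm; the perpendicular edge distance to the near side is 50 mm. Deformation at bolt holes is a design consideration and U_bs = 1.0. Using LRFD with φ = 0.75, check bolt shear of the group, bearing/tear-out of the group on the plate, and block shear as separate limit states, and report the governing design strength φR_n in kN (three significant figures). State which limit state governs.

Bolt shear: A_b = π·27²/4 = 572.6 mm²; R_n = 469 × 572.6 × 3 × 1 / 1000 = 805.6 kN → 0.75 × 805.6 = 604 kN.
Bearing: edge l_c = 45, r_n = 340.2 kN; interior l_c = 80, r_n = 408.2 kN; R_n = 340.2 + 2·408.2 = 1157 kN → 868 kN.
Block shear: A_gv = 3920, A_nv = 2800, A_nt = 476 mm²; R_n = min(0.6F_uA_nv, 0.6F_yA_gv) + U_bs·F_u·A_nt = 970.2 kN → 728 kN.
Bolt shear governs: 604 kN.

604 kN (bolt shear governs)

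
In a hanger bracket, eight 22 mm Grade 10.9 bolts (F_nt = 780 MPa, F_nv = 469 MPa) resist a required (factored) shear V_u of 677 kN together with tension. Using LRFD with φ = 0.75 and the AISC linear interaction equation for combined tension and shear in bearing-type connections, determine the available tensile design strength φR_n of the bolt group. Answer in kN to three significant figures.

1190 kN

A_b = π·22²/4 = 380.1 mm²; f_rv = 677 × 1000 / (8 × 380.1) = 222.6 MPa.
F'_nt = 1.3 F_nt − (F_nt / φF_nv) f_rv = 1.3·780 − (780/(0.75·469))·222.6 = 520.3 MPa, capped at F_nt → F'_nt = 520.3 MPa.
R_n = F'_nt · A_b · n = 520.3 × 380.1 × 8 / 1000 = 1582 kN.
Design strength φR_n = 0.75 × 1582 = 1190 kN.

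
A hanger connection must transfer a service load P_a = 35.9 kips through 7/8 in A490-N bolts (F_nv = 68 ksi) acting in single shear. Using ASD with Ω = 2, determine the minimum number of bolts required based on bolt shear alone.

A_b = π·0.875²/4 = 0.6013 in².
Per-bolt allowable strength R_n/Ω = 68 × 0.6013 × 1 / 2 = 20.44 kips.
n ≥ 35.9 / 20.44 = 1.756 → use 2 bolts.

2 bolts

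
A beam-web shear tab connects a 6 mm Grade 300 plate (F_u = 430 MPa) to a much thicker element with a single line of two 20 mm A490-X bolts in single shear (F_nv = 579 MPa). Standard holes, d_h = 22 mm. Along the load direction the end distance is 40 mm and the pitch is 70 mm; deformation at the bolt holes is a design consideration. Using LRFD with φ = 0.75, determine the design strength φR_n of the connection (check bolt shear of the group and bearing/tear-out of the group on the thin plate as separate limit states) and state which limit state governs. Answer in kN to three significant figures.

160 kN (bearing governs)

Bolt shear: A_b = π·20²/4 = 314.2 mm²; R_n = 579 × 314.2 × 2 × 1 / 1000 = 363.8 kN → 0.75 × 363.8 = 273 kN.
Bearing (1.2 l_c t F_u ≤ 2.4 d t F_u): upper limit = 2.4·20·6·430 / 1000 = 123.8 kN.
  Edge l_c = 40 − 22/2 = 29 → r_n = 89.78 kN; interior l_c = 70 − 22 = 48 → r_n = 123.8 kN.
  R_n,bearing = 1·89.78 + 1·123.8 = 213.6 kN → 0.75 × 213.6 = 160 kN.
Bearing governs: 160 kN.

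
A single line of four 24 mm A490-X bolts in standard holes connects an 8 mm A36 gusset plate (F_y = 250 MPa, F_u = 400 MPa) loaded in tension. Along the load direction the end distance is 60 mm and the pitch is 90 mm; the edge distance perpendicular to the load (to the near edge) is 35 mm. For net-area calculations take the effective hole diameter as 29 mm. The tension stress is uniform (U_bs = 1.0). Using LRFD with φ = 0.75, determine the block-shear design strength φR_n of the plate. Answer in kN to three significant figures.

346 kN

Shear plane L_v = 60 + 3·90 = 330 mm; A_gv = 330 × 8 = 2640 mm².
A_nv = (330 − 3.5·29) × 8 = 1828 mm².
A_nt = (35 − 0.5·29) × 8 = 164 mm².
0.6 F_u A_nv = 438.7 kN; 0.6 F_y A_gv = 396 kN → shear yielding governs the shear term.
R_n = 396 + 1.0 × 400 × 164 / 1000 = 461.6 kN.
Design strength φR_n = 0.75 × 461.6 = 346 kN.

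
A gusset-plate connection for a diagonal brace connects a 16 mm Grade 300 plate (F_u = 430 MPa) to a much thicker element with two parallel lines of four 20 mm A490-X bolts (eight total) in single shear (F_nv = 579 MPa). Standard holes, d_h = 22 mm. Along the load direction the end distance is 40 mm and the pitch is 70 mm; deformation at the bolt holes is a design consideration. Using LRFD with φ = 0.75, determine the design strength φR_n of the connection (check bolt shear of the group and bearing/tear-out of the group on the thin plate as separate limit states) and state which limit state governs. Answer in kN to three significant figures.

1090 kN (bolt shear governs)

Bolt shear: A_b = π·20²/4 = 314.2 mm²; R_n = 579 × 314.2 × 8 × 1 / 1000 = 1455 kN → 0.75 × 1455 = 1090 kN.
Bearing (1.2 l_c t F_u ≤ 2.4 d t F_u): upper limit = 2.4·20·16·430 / 1000 = 330.2 kN.
  Edge l_c = 40 − 22/2 = 29 → r_n = 239.4 kN; interior l_c = 70 − 22 = 48 → r_n = 330.2 kN.
  R_n,bearing = 2·239.4 + 6·330.2 = 2460 kN → 0.75 × 2460 = 1850 kN.
Bolt shear governs: 1090 kN.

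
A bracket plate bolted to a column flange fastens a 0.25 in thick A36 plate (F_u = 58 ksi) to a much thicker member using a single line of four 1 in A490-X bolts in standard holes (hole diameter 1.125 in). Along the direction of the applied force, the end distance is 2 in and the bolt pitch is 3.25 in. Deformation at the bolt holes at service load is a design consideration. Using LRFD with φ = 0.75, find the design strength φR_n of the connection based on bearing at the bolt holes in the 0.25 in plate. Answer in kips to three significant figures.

Per bolt r_n = 1.2 l_c t F_u ≤ 2.4 d t F_u; upper limit = 2.4 × 1 × 0.25 × 58 = 34.8 kips.
Edge bolt: l_c = 2 − 1.125/2 = 1.438 in → 1.2 × 1.438 × 0.25 × 58 = 25.01 → r_n = 25.01 kips.
Interior bolts: l_c = 3.25 − 1.125 = 2.125 in → 1.2 × 2.125 × 0.25 × 58 = 36.97 → r_n = 34.8 kips.
R_n = 1 × 25.01 + 3 × 34.8 = 129.4 kips.
Design strength φR_n = 0.75 × 129.4 = 97.1 kips.

97.1 kips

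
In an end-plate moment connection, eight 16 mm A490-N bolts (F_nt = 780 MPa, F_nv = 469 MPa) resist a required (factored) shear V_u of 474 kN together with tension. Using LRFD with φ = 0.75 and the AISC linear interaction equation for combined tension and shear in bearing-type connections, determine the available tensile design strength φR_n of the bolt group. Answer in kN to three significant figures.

A_b = π·16²/4 = 201.1 mm²; f_rv = 474 × 1000 / (8 × 201.1) = 294.7 MPa.
F'_nt = 1.3 F_nt − (F_nt / φF_nv) f_rv = 1.3·780 − (780/(0.75·469))·294.7 = 360.5 MPa, capped at F_nt → F'_nt = 360.5 MPa.
R_n = F'_nt · A_b · n = 360.5 × 201.1 × 8 / 1000 = 579.9 kN.
Design strength φR_n = 0.75 × 579.9 = 435 kN.

435 kN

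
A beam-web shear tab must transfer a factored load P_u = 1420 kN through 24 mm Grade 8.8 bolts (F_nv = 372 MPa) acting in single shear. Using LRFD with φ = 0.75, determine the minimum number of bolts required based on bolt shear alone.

12 bolts

A_b = π·24²/4 = 452.4 mm².
Per-bolt design strength φR_n = 0.75 × 372 × 452.4 × 1 / 1000 = 126.2 kN.
n ≥ 1420 / 126.2 = 11.25 → use 12 bolts.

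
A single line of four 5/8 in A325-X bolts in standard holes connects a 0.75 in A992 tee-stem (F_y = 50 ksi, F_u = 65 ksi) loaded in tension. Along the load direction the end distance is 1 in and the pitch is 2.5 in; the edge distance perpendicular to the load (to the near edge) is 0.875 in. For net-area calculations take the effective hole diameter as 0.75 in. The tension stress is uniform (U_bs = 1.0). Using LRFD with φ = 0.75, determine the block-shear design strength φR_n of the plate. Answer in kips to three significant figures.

147 kips

Shear plane L_v = 1 + 3·2.5 = 8.5 in; A_gv = 8.5 × 0.75 = 6.375 in².
A_nv = (8.5 − 3.5·0.75) × 0.75 = 4.406 in².
A_nt = (0.875 − 0.5·0.75) × 0.75 = 0.375 in².
0.6 F_u A_nv = 171.8 kips; 0.6 F_y A_gv = 191.2 kips → shear rupture governs the shear term.
R_n = 171.8 + 1.0 × 65 × 0.375 = 196.2 kips.
Design strength φR_n = 0.75 × 196.2 = 147 kips.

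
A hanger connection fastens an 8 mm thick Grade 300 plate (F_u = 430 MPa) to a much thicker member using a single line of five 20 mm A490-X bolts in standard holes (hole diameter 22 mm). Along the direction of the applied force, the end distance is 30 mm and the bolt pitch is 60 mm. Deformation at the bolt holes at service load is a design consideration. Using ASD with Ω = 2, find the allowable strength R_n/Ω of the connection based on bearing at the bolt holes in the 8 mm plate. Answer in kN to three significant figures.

Per bolt r_n = 1.2 l_c t F_u ≤ 2.4 d t F_u; upper limit = 2.4 × 20 × 8 × 430 / 1000 = 165.1 kN.
Edge bolt: l_c = 30 − 22/2 = 19 mm → 1.2 × 19 × 8 × 430 / 1000 = 78.43 → r_n = 78.43 kN.
Interior bolts: l_c = 60 − 22 = 38 mm → 1.2 × 38 × 8 × 430 / 1000 = 156.9 → r_n = 156.9 kN.
R_n = 1 × 78.43 + 4 × 156.9 = 705.9 kN.
Allowable strength R_n/Ω = 705.9 / 2 = 353 kN.

353 kN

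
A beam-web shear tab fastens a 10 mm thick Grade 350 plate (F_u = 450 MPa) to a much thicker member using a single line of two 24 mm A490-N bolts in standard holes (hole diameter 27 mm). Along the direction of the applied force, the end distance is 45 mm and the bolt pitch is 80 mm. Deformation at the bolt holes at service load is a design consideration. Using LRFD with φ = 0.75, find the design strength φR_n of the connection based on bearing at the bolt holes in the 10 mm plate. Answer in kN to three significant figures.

Per bolt r_n = 1.2 l_c t F_u ≤ 2.4 d t F_u; upper limit = 2.4 × 24 × 10 × 450 / 1000 = 259.2 kN.
Edge bolt: l_c = 45 − 27/2 = 31.5 mm → 1.2 × 31.5 × 10 × 450 / 1000 = 170.1 → r_n = 170.1 kN.
Interior bolts: l_c = 80 − 27 = 53 mm → 1.2 × 53 × 10 × 450 / 1000 = 286.2 → r_n = 259.2 kN.
R_n = 1 × 170.1 + 1 × 259.2 = 429.3 kN.
Design strength φR_n = 0.75 × 429.3 = 322 kN.

322 kN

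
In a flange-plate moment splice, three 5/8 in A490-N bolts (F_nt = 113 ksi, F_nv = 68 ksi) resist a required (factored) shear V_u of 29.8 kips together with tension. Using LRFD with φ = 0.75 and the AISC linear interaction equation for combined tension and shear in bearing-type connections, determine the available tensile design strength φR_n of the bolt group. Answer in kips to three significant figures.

A_b = π·0.625²/4 = 0.3068 in²; f_rv = 29.8 / (3 × 0.3068) = 32.38 ksi.
F'_nt = 1.3 F_nt − (F_nt / φF_nv) f_rv = 1.3·113 − (113/(0.75·68))·32.38 = 75.16 ksi, capped at F_nt → F'_nt = 75.16 ksi.
R_n = F'_nt · A_b · n = 75.16 × 0.3068 × 3 = 69.18 kips.
Design strength φR_n = 0.75 × 69.18 = 51.9 kips.

51.9 kips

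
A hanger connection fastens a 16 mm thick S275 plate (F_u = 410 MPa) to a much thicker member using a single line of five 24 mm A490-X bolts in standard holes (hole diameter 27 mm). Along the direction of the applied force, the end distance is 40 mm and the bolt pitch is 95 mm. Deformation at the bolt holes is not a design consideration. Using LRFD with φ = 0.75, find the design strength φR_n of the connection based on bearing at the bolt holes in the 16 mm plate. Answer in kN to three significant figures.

Per bolt r_n = 1.5 l_c t F_u ≤ 3.0 d t F_u; upper limit = 3.0 × 24 × 16 × 410 / 1000 = 472.3 kN.
Edge bolt: l_c = 40 − 27/2 = 26.5 mm → 1.5 × 26.5 × 16 × 410 / 1000 = 260.8 → r_n = 260.8 kN.
Interior bolts: l_c = 95 − 27 = 68 mm → 1.5 × 68 × 16 × 410 / 1000 = 669.1 → r_n = 472.3 kN.
R_n = 1 × 260.8 + 4 × 472.3 = 2150 kN.
Design strength φR_n = 0.75 × 2150 = 1610 kN.

1610 kN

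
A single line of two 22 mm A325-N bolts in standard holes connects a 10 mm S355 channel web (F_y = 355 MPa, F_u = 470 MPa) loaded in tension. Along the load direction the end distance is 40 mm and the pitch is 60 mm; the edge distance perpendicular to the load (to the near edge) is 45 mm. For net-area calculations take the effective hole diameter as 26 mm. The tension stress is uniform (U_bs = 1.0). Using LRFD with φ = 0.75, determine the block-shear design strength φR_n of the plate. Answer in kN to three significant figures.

Shear plane L_v = 40 + 1·60 = 100 mm; A_gv = 100 × 10 = 1000 mm².
A_nv = (100 − 1.5·26) × 10 = 610 mm².
A_nt = (45 − 0.5·26) × 10 = 320 mm².
0.6 F_u A_nv = 172 kN; 0.6 F_y A_gv = 213 kN → shear rupture governs the shear term.
R_n = 172 + 1.0 × 470 × 320 / 1000 = 322.4 kN.
Design strength φR_n = 0.75 × 322.4 = 242 kN.

242 kN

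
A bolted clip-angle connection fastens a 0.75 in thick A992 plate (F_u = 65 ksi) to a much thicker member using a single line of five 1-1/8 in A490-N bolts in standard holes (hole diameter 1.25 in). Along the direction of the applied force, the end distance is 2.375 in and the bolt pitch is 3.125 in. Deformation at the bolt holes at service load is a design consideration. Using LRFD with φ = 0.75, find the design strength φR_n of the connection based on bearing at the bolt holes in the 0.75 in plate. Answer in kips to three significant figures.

Per bolt r_n = 1.2 l_c t F_u ≤ 2.4 d t F_u; upper limit = 2.4 × 1.125 × 0.75 × 65 = 131.6 kips.
Edge bolt: l_c = 2.375 − 1.25/2 = 1.75 in → 1.2 × 1.75 × 0.75 × 65 = 102.4 → r_n = 102.4 kips.
Interior bolts: l_c = 3.125 − 1.25 = 1.875 in → 1.2 × 1.875 × 0.75 × 65 = 109.7 → r_n = 109.7 kips.
R_n = 1 × 102.4 + 4 × 109.7 = 541.1 kips.
Design strength φR_n = 0.75 × 541.1 = 406 kips.

406 kips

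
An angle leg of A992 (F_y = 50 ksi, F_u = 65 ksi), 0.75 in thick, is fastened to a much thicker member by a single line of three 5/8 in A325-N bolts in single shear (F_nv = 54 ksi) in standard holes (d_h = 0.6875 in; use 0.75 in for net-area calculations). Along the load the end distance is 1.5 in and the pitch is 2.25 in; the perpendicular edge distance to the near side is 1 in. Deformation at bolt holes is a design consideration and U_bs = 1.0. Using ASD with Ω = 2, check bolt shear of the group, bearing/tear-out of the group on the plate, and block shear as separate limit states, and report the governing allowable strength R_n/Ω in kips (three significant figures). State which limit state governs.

24.9 kips (bolt shear governs)

Bolt shear: A_b = π·0.625²/4 = 0.3068 in²; R_n = 54 × 0.3068 × 3 × 1 = 49.7 kips → 49.7 / 2 = 24.9 kips.
Bearing: edge l_c = 1.156, r_n = 67.64 kips; interior l_c = 1.562, r_n = 73.12 kips; R_n = 67.64 + 2·73.12 = 213.9 kips → 107 kips.
Block shear: A_gv = 4.5, A_nv = 3.094, A_nt = 0.4688 in²; R_n = min(0.6F_uA_nv, 0.6F_yA_gv) + U_bs·F_u·A_nt = 151.1 kips → 75.6 kips.
Bolt shear governs: 24.9 kips.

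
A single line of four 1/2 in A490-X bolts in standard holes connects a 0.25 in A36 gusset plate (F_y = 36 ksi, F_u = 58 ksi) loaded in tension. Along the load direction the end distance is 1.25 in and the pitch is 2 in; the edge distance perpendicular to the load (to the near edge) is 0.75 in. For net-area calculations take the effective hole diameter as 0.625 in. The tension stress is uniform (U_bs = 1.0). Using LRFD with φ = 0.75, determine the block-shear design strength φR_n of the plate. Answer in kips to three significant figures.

34.1 kips

Shear plane L_v = 1.25 + 3·2 = 7.25 in; A_gv = 7.25 × 0.25 = 1.812 in².
A_nv = (7.25 − 3.5·0.625) × 0.25 = 1.266 in².
A_nt = (0.75 − 0.5·0.625) × 0.25 = 0.1094 in².
0.6 F_u A_nv = 44.04 kips; 0.6 F_y A_gv = 39.15 kips → shear yielding governs the shear term.
R_n = 39.15 + 1.0 × 58 × 0.1094 = 45.49 kips.
Design strength φR_n = 0.75 × 45.49 = 34.1 kips.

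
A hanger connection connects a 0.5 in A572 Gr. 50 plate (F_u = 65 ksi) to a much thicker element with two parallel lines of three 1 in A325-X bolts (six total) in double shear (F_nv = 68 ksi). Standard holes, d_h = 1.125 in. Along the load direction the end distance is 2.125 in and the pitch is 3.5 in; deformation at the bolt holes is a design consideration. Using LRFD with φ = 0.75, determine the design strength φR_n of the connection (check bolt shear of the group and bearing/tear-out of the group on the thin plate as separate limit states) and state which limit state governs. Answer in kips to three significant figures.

Bolt shear: A_b = π·1²/4 = 0.7854 in²; R_n = 68 × 0.7854 × 6 × 2 = 640.9 kips → 0.75 × 640.9 = 481 kips.
Bearing (1.2 l_c t F_u ≤ 2.4 d t F_u): upper limit = 2.4·1·0.5·65 = 78 kips.
  Edge l_c = 2.125 − 1.125/2 = 1.562 → r_n = 60.94 kips; interior l_c = 3.5 − 1.125 = 2.375 → r_n = 78 kips.
  R_n,bearing = 2·60.94 + 4·78 = 433.9 kips → 0.75 × 433.9 = 325 kips.
Bearing governs: 325 kips.

325 kips (bearing governs)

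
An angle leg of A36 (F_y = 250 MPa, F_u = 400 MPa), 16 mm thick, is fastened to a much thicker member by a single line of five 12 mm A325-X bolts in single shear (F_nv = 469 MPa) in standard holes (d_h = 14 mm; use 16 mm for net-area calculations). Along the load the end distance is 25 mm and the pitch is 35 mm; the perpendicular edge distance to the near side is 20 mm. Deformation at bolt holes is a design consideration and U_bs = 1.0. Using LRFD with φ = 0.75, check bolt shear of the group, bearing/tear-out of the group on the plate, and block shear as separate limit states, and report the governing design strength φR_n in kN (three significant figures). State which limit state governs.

Bolt shear: A_b = π·12²/4 = 113.1 mm²; R_n = 469 × 113.1 × 5 × 1 / 1000 = 265.2 kN → 0.75 × 265.2 = 199 kN.
Bearing: edge l_c = 18, r_n = 138.2 kN; interior l_c = 21, r_n = 161.3 kN; R_n = 138.2 + 4·161.3 = 783.4 kN → 588 kN.
Block shear: A_gv = 2640, A_nv = 1488, A_nt = 192 mm²; R_n = min(0.6F_uA_nv, 0.6F_yA_gv) + U_bs·F_u·A_nt = 433.9 kN → 325 kN.
Bolt shear governs: 199 kN.

199 kN (bolt shear governs)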